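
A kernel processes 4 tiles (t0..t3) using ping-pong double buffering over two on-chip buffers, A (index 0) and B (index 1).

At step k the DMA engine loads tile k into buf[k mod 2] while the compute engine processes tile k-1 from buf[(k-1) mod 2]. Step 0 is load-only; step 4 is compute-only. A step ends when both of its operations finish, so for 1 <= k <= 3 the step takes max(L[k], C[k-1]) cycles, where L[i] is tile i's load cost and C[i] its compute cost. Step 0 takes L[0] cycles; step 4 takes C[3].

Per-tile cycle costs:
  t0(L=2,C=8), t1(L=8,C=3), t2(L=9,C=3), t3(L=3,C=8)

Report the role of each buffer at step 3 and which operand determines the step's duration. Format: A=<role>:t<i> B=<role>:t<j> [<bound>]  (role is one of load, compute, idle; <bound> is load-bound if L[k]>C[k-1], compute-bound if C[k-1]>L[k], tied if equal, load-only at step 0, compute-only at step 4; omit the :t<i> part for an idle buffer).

  0. 2=2c; end=2; A:t0 B:-
  1. max(8,8)=8c; end=10; A:t0 B:t1
  2. max(9,3)=9c; end=19; A:t2 B:t1
  3. max(3,3)=3c; end=22; A:t2 B:t3
  4. 8=8c; end=30; A:t2 B:t3

step 3: A=compute:t2 B=load:t3 [tied]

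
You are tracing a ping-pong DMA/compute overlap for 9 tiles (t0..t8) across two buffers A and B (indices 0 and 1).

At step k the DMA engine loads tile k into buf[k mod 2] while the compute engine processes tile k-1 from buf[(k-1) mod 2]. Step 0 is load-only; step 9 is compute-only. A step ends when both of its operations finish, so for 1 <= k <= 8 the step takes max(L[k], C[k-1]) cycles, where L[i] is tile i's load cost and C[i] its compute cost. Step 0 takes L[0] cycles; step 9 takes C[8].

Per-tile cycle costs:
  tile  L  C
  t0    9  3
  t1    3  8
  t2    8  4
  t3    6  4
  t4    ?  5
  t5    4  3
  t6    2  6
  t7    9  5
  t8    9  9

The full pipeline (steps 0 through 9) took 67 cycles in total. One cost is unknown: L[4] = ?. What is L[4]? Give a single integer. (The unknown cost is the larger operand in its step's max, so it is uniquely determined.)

step 0 = dur = L[0]=9 = 9
step 1 = dur = max(L[1]=3, C[0]=3) = 3
step 2 = dur = max(L[2]=8, C[1]=8) = 8
step 3 = dur = max(L[3]=6, C[2]=4) = 6
step 4 = dur = max(L[4]=?, C[3]=4) = L[4]  (unknown; binding)
step 5 = dur = max(L[5]=4, C[4]=5) = 5
step 6 = dur = max(L[6]=2, C[5]=3) = 3
step 7 = dur = max(L[7]=9, C[6]=6) = 9
step 8 = dur = max(L[8]=9, C[7]=5) = 9
step 9 = dur = C[8]=9 = 9
sum of known step durations = 61
dur[4] = total - known = 67 - 61 = 6
L[4] is the binding max in step 4, so L[4] = dur[4] = 6

L[4] = 6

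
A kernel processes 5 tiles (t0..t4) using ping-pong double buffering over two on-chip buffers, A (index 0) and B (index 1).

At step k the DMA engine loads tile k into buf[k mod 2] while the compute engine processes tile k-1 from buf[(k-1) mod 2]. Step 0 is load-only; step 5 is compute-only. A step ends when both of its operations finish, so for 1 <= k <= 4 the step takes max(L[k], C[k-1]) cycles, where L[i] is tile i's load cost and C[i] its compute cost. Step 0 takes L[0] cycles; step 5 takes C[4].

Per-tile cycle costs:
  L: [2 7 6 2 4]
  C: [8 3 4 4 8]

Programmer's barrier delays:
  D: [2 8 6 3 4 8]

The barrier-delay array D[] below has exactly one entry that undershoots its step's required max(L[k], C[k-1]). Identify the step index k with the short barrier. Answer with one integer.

step 0: need L[0]=2 = 2; D[0]=2 ok
step 1: need max(L[1]=7,C[0]=8) = 8; D[1]=8 ok
step 2: need max(L[2]=6,C[1]=3) = 6; D[2]=6 ok
step 3: need max(L[3]=2,C[2]=4) = 4; D[3]=3 SHORT
step 4: need max(L[4]=4,C[3]=4) = 4; D[4]=4 ok
step 5: need C[4]=8 = 8; D[5]=8 ok

hazard at step 3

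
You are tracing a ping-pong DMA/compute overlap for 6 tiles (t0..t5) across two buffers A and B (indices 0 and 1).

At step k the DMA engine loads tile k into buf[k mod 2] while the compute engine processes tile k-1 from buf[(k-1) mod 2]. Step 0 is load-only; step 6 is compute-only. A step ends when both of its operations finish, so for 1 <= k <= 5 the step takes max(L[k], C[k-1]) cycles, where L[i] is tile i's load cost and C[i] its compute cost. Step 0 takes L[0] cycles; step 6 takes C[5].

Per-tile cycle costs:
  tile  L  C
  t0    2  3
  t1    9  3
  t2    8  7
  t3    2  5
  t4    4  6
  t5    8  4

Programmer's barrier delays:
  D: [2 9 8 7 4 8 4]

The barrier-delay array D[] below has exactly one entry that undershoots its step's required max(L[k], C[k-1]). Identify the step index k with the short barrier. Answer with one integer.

hazard at step 4

step 0: need L[0]=2 = 2; D[0]=2 ok
step 1: need max(L[1]=9,C[0]=3) = 9; D[1]=9 ok
step 2: need max(L[2]=8,C[1]=3) = 8; D[2]=8 ok
step 3: need max(L[3]=2,C[2]=7) = 7; D[3]=7 ok
step 4: need max(L[4]=4,C[3]=5) = 5; D[4]=4 SHORT
step 5: need max(L[5]=8,C[4]=6) = 8; D[5]=8 ok
step 6: need C[5]=4 = 4; D[6]=4 ok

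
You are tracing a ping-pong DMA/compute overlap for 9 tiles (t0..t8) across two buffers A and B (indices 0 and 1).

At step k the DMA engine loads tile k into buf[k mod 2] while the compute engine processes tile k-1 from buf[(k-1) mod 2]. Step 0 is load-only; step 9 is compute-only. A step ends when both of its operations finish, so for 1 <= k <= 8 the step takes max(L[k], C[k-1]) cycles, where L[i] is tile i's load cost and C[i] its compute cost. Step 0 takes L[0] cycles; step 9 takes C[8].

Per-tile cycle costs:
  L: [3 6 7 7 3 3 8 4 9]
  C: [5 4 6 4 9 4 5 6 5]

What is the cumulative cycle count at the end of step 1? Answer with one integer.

step 0: L[0]=3 → dur=3, Σ=3 | A=load:t0 B=idle [load-only]
step 1: L[1]=6 C[0]=5 → dur=6, Σ=9 | A=compute:t0 B=load:t1 [load-bound]
step 2: L[2]=7 C[1]=4 → dur=7, Σ=16 | A=load:t2 B=compute:t1 [load-bound]
step 3: L[3]=7 C[2]=6 → dur=7, Σ=23 | A=compute:t2 B=load:t3 [load-bound]
step 4: L[4]=3 C[3]=4 → dur=4, Σ=27 | A=load:t4 B=compute:t3 [compute-bound]
step 5: L[5]=3 C[4]=9 → dur=9, Σ=36 | A=compute:t4 B=load:t5 [compute-bound]
step 6: L[6]=8 C[5]=4 → dur=8, Σ=44 | A=load:t6 B=compute:t5 [load-bound]
step 7: L[7]=4 C[6]=5 → dur=5, Σ=49 | A=compute:t6 B=load:t7 [compute-bound]
step 8: L[8]=9 C[7]=6 → dur=9, Σ=58 | A=load:t8 B=compute:t7 [load-bound]
step 9: C[8]=5 → dur=5, Σ=63 | A=compute:t8 B=idle [compute-only]

end_cycle[1] = 9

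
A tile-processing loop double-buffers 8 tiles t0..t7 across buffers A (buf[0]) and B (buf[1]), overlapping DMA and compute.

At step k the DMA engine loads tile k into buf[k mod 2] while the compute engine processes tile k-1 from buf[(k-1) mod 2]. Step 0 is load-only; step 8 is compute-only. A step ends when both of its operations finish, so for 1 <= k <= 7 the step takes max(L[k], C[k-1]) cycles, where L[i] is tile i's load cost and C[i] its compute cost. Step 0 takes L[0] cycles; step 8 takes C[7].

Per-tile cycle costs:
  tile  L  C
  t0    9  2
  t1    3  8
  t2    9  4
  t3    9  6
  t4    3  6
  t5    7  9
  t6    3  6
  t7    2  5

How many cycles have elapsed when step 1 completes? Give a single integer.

end_cycle[1] = 12

  0. 9=9c; end=9; A:t0 B:-
  1. max(3,2)=3c; end=12; A:t0 B:t1
  2. max(9,8)=9c; end=21; A:t2 B:t1
  3. max(9,4)=9c; end=30; A:t2 B:t3
  4. max(3,6)=6c; end=36; A:t4 B:t3
  5. max(7,6)=7c; end=43; A:t4 B:t5
  6. max(3,9)=9c; end=52; A:t6 B:t5
  7. max(2,6)=6c; end=58; A:t6 B:t7
  8. 5=5c; end=63; A:t6 B:t7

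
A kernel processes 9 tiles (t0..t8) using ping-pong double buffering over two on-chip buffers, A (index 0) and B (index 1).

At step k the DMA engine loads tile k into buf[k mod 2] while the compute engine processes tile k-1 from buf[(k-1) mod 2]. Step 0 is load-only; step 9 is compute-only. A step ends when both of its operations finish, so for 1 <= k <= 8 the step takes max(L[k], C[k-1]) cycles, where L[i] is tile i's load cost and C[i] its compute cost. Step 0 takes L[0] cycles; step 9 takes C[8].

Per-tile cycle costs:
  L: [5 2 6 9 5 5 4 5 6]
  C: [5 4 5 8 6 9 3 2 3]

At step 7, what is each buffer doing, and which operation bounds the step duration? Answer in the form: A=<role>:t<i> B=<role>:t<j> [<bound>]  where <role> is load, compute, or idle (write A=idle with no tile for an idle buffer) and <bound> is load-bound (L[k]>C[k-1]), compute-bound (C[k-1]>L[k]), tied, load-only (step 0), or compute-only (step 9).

k=0 load=t0/5c comp=- wait=5 total=5
k=1 load=t1/2c comp=t0/5c wait=5 total=10
k=2 load=t2/6c comp=t1/4c wait=6 total=16
k=3 load=t3/9c comp=t2/5c wait=9 total=25
k=4 load=t4/5c comp=t3/8c wait=8 total=33
k=5 load=t5/5c comp=t4/6c wait=6 total=39
k=6 load=t6/4c comp=t5/9c wait=9 total=48
k=7 load=t7/5c comp=t6/3c wait=5 total=53
k=8 load=t8/6c comp=t7/2c wait=6 total=59
k=9 load=- comp=t8/3c wait=3 total=62

step 7: A=compute:t6 B=load:t7 [load-bound]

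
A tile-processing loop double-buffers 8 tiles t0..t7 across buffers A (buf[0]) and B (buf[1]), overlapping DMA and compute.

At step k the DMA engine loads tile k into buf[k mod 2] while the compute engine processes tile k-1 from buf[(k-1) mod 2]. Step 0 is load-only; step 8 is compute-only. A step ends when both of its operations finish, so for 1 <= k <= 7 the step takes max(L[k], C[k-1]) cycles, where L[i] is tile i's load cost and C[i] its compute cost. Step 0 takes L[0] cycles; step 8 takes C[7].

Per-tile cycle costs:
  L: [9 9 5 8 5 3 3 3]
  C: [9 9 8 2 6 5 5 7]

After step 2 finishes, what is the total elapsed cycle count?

end_cycle[2] = 27

  0. 9=9c; end=9; A:t0 B:-
  1. max(9,9)=9c; end=18; A:t0 B:t1
  2. max(5,9)=9c; end=27; A:t2 B:t1
  3. max(8,8)=8c; end=35; A:t2 B:t3
  4. max(5,2)=5c; end=40; A:t4 B:t3
  5. max(3,6)=6c; end=46; A:t4 B:t5
  6. max(3,5)=5c; end=51; A:t6 B:t5
  7. max(3,5)=5c; end=56; A:t6 B:t7
  8. 7=7c; end=63; A:t6 B:t7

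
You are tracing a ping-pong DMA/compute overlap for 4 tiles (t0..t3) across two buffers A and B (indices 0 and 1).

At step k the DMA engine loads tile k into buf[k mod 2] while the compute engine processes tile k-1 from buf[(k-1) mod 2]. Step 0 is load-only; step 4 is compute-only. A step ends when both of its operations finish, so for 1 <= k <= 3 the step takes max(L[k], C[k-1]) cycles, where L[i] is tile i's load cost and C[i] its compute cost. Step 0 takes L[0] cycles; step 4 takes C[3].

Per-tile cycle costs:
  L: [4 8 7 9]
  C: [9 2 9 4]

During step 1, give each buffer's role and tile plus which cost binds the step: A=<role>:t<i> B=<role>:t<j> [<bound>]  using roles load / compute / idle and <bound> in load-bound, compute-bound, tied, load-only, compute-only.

[0] DMA t0→A (4c) ∥ CU idle ⇒ 4c, clock 4
[1] DMA t1→B (8c) ∥ CU A:t0 (9c) ⇒ 9c, clock 13
[2] DMA t2→A (7c) ∥ CU B:t1 (2c) ⇒ 7c, clock 20
[3] DMA t3→B (9c) ∥ CU A:t2 (9c) ⇒ 9c, clock 29
[4] DMA idle ∥ CU B:t3 (4c) ⇒ 4c, clock 33

step 1: A=compute:t0 B=load:t1 [compute-bound]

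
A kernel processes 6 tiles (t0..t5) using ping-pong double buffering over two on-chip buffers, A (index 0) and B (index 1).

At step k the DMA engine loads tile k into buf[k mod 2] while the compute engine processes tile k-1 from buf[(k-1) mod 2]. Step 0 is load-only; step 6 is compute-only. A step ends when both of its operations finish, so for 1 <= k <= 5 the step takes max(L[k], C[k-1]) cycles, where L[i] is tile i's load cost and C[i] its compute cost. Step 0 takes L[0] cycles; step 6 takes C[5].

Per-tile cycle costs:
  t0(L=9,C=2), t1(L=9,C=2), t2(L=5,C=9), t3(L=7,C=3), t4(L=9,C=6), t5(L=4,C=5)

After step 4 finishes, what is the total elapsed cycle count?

[0] DMA t0→A (9c) ∥ CU idle ⇒ 9c, clock 9
[1] DMA t1→B (9c) ∥ CU A:t0 (2c) ⇒ 9c, clock 18
[2] DMA t2→A (5c) ∥ CU B:t1 (2c) ⇒ 5c, clock 23
[3] DMA t3→B (7c) ∥ CU A:t2 (9c) ⇒ 9c, clock 32
[4] DMA t4→A (9c) ∥ CU B:t3 (3c) ⇒ 9c, clock 41
[5] DMA t5→B (4c) ∥ CU A:t4 (6c) ⇒ 6c, clock 47
[6] DMA idle ∥ CU B:t5 (5c) ⇒ 5c, clock 52

end_cycle[4] = 41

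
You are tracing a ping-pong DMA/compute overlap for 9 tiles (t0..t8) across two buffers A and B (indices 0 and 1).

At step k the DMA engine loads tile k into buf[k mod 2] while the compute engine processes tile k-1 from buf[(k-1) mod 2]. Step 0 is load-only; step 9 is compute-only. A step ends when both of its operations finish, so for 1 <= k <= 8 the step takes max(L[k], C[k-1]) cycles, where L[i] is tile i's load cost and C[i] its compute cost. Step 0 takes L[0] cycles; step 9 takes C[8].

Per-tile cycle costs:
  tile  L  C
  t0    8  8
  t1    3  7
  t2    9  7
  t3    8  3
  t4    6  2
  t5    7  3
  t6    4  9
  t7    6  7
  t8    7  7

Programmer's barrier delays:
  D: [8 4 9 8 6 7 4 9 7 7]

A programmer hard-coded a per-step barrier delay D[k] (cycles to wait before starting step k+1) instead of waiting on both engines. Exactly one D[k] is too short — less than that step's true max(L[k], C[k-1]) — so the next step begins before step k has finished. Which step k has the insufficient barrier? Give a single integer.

hazard at step 1

k=0 barrier L[0]=8→8c, D[0]=8 ok
k=1 barrier max(L[1]=3,C[0]=8)→8c, D[1]=4 SHORT
k=2 barrier max(L[2]=9,C[1]=7)→9c, D[2]=9 ok
k=3 barrier max(L[3]=8,C[2]=7)→8c, D[3]=8 ok
k=4 barrier max(L[4]=6,C[3]=3)→6c, D[4]=6 ok
k=5 barrier max(L[5]=7,C[4]=2)→7c, D[5]=7 ok
k=6 barrier max(L[6]=4,C[5]=3)→4c, D[6]=4 ok
k=7 barrier max(L[7]=6,C[6]=9)→9c, D[7]=9 ok
k=8 barrier max(L[8]=7,C[7]=7)→7c, D[8]=7 ok
k=9 barrier C[8]=7→7c, D[9]=7 ok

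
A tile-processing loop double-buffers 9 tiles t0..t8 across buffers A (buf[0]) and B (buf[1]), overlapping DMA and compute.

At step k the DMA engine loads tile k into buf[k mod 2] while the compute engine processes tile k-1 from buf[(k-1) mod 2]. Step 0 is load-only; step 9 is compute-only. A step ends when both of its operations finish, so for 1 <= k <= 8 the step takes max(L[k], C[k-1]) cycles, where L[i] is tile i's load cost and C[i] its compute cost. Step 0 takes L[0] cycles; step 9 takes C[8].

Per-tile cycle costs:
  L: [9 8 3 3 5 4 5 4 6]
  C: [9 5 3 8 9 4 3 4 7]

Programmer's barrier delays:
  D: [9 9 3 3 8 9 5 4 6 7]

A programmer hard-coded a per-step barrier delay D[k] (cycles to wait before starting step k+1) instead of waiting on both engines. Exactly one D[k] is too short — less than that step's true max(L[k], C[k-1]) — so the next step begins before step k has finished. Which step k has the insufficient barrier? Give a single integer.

step 0: need L[0]=9 = 9; D[0]=9 ok
step 1: need max(L[1]=8,C[0]=9) = 9; D[1]=9 ok
step 2: need max(L[2]=3,C[1]=5) = 5; D[2]=3 SHORT
step 3: need max(L[3]=3,C[2]=3) = 3; D[3]=3 ok
step 4: need max(L[4]=5,C[3]=8) = 8; D[4]=8 ok
step 5: need max(L[5]=4,C[4]=9) = 9; D[5]=9 ok
step 6: need max(L[6]=5,C[5]=4) = 5; D[6]=5 ok
step 7: need max(L[7]=4,C[6]=3) = 4; D[7]=4 ok
step 8: need max(L[8]=6,C[7]=4) = 6; D[8]=6 ok
step 9: need C[8]=7 = 7; D[9]=7 ok

hazard at step 2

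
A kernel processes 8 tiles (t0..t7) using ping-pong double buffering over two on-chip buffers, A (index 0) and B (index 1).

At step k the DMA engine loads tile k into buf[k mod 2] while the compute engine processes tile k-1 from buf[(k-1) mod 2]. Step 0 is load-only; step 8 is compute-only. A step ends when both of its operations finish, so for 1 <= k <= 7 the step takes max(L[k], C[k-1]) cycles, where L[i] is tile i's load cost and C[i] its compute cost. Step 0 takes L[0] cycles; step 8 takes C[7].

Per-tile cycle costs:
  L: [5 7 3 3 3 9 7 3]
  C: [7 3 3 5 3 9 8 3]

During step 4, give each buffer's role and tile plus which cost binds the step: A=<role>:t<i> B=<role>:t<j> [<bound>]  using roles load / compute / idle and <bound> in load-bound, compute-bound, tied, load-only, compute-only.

[0] DMA t0→A (5c) ∥ CU idle ⇒ 5c, clock 5
[1] DMA t1→B (7c) ∥ CU A:t0 (7c) ⇒ 7c, clock 12
[2] DMA t2→A (3c) ∥ CU B:t1 (3c) ⇒ 3c, clock 15
[3] DMA t3→B (3c) ∥ CU A:t2 (3c) ⇒ 3c, clock 18
[4] DMA t4→A (3c) ∥ CU B:t3 (5c) ⇒ 5c, clock 23
[5] DMA t5→B (9c) ∥ CU A:t4 (3c) ⇒ 9c, clock 32
[6] DMA t6→A (7c) ∥ CU B:t5 (9c) ⇒ 9c, clock 41
[7] DMA t7→B (3c) ∥ CU A:t6 (8c) ⇒ 8c, clock 49
[8] DMA idle ∥ CU B:t7 (3c) ⇒ 3c, clock 52

step 4: A=load:t4 B=compute:t3 [compute-bound]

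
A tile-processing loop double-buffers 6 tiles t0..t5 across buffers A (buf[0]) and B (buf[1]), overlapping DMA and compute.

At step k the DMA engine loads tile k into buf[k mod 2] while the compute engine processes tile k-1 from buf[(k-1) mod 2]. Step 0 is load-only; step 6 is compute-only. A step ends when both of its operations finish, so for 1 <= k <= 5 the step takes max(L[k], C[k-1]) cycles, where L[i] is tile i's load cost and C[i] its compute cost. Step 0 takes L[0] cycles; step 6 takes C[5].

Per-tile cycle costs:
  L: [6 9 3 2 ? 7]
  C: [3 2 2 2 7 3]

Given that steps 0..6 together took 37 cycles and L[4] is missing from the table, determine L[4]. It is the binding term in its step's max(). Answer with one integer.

step 0 → dur = L[0]=6 = 6
step 1 → dur = max(L[1]=9, C[0]=3) = 9
step 2 → dur = max(L[2]=3, C[1]=2) = 3
step 3 → dur = max(L[3]=2, C[2]=2) = 2
step 4 → dur = max(L[4]=?, C[3]=2) = L[4]  (unknown; binding)
step 5 → dur = max(L[5]=7, C[4]=7) = 7
step 6 → dur = C[5]=3 = 3
sum of known step durations = 30
dur[4] = total - known = 37 - 30 = 7
L[4] is the binding max in step 4, so L[4] = dur[4] = 7

L[4] = 7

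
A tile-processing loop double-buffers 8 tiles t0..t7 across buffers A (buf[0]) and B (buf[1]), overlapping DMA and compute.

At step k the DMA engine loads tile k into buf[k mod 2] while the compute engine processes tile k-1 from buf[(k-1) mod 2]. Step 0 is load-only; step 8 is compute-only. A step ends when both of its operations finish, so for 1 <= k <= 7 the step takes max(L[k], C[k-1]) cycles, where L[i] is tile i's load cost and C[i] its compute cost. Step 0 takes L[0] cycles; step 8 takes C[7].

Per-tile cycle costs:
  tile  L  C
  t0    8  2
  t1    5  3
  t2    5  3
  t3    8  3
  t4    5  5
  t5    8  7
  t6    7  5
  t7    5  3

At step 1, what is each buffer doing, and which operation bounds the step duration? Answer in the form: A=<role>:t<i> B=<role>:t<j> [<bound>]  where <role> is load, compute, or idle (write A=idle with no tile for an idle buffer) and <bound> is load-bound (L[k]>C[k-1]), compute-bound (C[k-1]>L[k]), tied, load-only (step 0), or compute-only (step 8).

[0] DMA t0→A (8c) ∥ CU idle ⇒ 8c, clock 8
[1] DMA t1→B (5c) ∥ CU A:t0 (2c) ⇒ 5c, clock 13
[2] DMA t2→A (5c) ∥ CU B:t1 (3c) ⇒ 5c, clock 18
[3] DMA t3→B (8c) ∥ CU A:t2 (3c) ⇒ 8c, clock 26
[4] DMA t4→A (5c) ∥ CU B:t3 (3c) ⇒ 5c, clock 31
[5] DMA t5→B (8c) ∥ CU A:t4 (5c) ⇒ 8c, clock 39
[6] DMA t6→A (7c) ∥ CU B:t5 (7c) ⇒ 7c, clock 46
[7] DMA t7→B (5c) ∥ CU A:t6 (5c) ⇒ 5c, clock 51
[8] DMA idle ∥ CU B:t7 (3c) ⇒ 3c, clock 54

step 1: A=compute:t0 B=load:t1 [load-bound]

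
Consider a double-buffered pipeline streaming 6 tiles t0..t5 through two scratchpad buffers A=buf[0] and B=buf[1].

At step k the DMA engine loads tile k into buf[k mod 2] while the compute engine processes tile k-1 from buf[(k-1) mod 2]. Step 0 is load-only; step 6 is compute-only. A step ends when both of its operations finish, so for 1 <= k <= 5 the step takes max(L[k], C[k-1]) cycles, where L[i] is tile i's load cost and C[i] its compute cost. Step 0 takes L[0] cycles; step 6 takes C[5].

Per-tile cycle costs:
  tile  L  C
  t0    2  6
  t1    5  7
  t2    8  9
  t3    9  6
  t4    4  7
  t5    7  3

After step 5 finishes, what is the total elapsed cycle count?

step 0: L[0]=2 → dur=2, Σ=2 | A=load:t0 B=idle [load-only]
step 1: L[1]=5 C[0]=6 → dur=6, Σ=8 | A=compute:t0 B=load:t1 [compute-bound]
step 2: L[2]=8 C[1]=7 → dur=8, Σ=16 | A=load:t2 B=compute:t1 [load-bound]
step 3: L[3]=9 C[2]=9 → dur=9, Σ=25 | A=compute:t2 B=load:t3 [tied]
step 4: L[4]=4 C[3]=6 → dur=6, Σ=31 | A=load:t4 B=compute:t3 [compute-bound]
step 5: L[5]=7 C[4]=7 → dur=7, Σ=38 | A=compute:t4 B=load:t5 [tied]
step 6: C[5]=3 → dur=3, Σ=41 | A=idle B=compute:t5 [compute-only]

end_cycle[5] = 38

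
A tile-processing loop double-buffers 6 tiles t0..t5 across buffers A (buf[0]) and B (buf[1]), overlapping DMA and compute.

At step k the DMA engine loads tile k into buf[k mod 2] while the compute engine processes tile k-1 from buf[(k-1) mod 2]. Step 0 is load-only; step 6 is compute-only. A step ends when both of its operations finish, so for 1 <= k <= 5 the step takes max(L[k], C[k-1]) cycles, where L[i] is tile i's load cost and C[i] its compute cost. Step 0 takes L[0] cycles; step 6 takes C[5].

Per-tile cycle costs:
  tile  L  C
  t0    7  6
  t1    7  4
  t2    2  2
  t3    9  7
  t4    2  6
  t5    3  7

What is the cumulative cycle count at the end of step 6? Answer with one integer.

end_cycle[6] = 47

step 0: L[0]=7 → dur=7, Σ=7 | A=load:t0 B=idle [load-only]
step 1: L[1]=7 C[0]=6 → dur=7, Σ=14 | A=compute:t0 B=load:t1 [load-bound]
step 2: L[2]=2 C[1]=4 → dur=4, Σ=18 | A=load:t2 B=compute:t1 [compute-bound]
step 3: L[3]=9 C[2]=2 → dur=9, Σ=27 | A=compute:t2 B=load:t3 [load-bound]
step 4: L[4]=2 C[3]=7 → dur=7, Σ=34 | A=load:t4 B=compute:t3 [compute-bound]
step 5: L[5]=3 C[4]=6 → dur=6, Σ=40 | A=compute:t4 B=load:t5 [compute-bound]
step 6: C[5]=7 → dur=7, Σ=47 | A=idle B=compute:t5 [compute-only]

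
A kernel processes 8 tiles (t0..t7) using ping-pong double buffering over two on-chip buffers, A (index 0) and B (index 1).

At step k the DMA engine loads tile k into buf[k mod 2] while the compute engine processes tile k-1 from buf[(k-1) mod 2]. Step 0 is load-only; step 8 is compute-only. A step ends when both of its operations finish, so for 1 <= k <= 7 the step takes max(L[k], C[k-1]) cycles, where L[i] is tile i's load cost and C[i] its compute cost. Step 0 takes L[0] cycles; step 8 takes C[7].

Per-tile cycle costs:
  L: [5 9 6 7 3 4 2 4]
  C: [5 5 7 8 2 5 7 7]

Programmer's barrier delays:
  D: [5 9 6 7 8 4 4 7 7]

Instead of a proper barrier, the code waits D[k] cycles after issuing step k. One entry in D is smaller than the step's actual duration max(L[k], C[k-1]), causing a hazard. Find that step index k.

hazard at step 6

k=0 barrier L[0]=5→5c, D[0]=5 ok
k=1 barrier max(L[1]=9,C[0]=5)→9c, D[1]=9 ok
k=2 barrier max(L[2]=6,C[1]=5)→6c, D[2]=6 ok
k=3 barrier max(L[3]=7,C[2]=7)→7c, D[3]=7 ok
k=4 barrier max(L[4]=3,C[3]=8)→8c, D[4]=8 ok
k=5 barrier max(L[5]=4,C[4]=2)→4c, D[5]=4 ok
k=6 barrier max(L[6]=2,C[5]=5)→5c, D[6]=4 SHORT
k=7 barrier max(L[7]=4,C[6]=7)→7c, D[7]=7 ok
k=8 barrier C[7]=7→7c, D[8]=7 ok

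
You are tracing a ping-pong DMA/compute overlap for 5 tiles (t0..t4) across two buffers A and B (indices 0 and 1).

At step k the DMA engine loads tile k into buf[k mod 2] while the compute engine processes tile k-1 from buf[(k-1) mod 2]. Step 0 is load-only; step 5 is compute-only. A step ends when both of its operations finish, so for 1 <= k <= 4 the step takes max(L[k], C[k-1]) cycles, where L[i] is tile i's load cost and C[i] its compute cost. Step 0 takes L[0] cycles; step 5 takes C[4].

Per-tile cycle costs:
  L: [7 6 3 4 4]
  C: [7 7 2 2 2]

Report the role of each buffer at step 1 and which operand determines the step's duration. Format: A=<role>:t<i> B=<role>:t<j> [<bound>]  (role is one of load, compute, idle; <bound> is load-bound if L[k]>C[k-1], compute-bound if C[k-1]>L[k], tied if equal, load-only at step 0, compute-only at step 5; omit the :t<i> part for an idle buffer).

[0] DMA t0→A (7c) ∥ CU idle ⇒ 7c, clock 7
[1] DMA t1→B (6c) ∥ CU A:t0 (7c) ⇒ 7c, clock 14
[2] DMA t2→A (3c) ∥ CU B:t1 (7c) ⇒ 7c, clock 21
[3] DMA t3→B (4c) ∥ CU A:t2 (2c) ⇒ 4c, clock 25
[4] DMA t4→A (4c) ∥ CU B:t3 (2c) ⇒ 4c, clock 29
[5] DMA idle ∥ CU A:t4 (2c) ⇒ 2c, clock 31

step 1: A=compute:t0 B=load:t1 [compute-bound]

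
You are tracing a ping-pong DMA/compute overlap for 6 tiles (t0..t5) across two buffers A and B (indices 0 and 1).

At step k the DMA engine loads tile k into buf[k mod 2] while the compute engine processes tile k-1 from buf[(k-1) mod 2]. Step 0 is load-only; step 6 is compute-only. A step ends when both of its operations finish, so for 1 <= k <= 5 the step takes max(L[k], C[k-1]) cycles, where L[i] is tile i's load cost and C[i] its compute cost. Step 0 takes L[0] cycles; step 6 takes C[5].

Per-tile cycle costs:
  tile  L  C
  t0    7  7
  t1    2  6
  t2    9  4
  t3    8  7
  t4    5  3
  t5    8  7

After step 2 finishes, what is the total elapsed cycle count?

end_cycle[2] = 23

step 0: L[0]=7 → dur=7, Σ=7 | A=load:t0 B=idle [load-only]
step 1: L[1]=2 C[0]=7 → dur=7, Σ=14 | A=compute:t0 B=load:t1 [compute-bound]
step 2: L[2]=9 C[1]=6 → dur=9, Σ=23 | A=load:t2 B=compute:t1 [load-bound]
step 3: L[3]=8 C[2]=4 → dur=8, Σ=31 | A=compute:t2 B=load:t3 [load-bound]
step 4: L[4]=5 C[3]=7 → dur=7, Σ=38 | A=load:t4 B=compute:t3 [compute-bound]
step 5: L[5]=8 C[4]=3 → dur=8, Σ=46 | A=compute:t4 B=load:t5 [load-bound]
step 6: C[5]=7 → dur=7, Σ=53 | A=idle B=compute:t5 [compute-only]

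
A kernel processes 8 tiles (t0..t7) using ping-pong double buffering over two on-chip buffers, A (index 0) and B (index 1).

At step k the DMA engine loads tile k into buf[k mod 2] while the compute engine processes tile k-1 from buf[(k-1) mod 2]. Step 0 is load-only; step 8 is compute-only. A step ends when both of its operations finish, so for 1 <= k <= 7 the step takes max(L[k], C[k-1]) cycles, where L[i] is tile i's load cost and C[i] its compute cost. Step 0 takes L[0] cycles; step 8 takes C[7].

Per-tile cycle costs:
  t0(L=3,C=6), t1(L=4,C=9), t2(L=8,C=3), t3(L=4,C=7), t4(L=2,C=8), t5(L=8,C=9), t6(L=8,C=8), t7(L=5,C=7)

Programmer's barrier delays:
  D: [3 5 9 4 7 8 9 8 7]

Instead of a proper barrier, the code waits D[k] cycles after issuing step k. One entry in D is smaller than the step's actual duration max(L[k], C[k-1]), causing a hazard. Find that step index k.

[0] required=L[0]=3=3 vs D=3 ok
[1] required=max(L[1]=4,C[0]=6)=6 vs D=5 SHORT
[2] required=max(L[2]=8,C[1]=9)=9 vs D=9 ok
[3] required=max(L[3]=4,C[2]=3)=4 vs D=4 ok
[4] required=max(L[4]=2,C[3]=7)=7 vs D=7 ok
[5] required=max(L[5]=8,C[4]=8)=8 vs D=8 ok
[6] required=max(L[6]=8,C[5]=9)=9 vs D=9 ok
[7] required=max(L[7]=5,C[6]=8)=8 vs D=8 ok
[8] required=C[7]=7=7 vs D=7 ok

hazard at step 1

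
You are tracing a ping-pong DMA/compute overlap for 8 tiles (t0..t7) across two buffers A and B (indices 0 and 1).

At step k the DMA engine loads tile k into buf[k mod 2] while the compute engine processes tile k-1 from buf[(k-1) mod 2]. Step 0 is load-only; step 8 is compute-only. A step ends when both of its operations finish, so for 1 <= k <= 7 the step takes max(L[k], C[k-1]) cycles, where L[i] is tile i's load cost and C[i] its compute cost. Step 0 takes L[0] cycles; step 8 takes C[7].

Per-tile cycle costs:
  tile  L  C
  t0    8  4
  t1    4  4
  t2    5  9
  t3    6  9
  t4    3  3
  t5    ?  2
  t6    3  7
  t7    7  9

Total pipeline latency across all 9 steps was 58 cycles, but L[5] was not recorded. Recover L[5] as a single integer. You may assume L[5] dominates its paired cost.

L[5] = 4

step 0: dur = L[0]=8 = 8
step 1: dur = max(L[1]=4, C[0]=4) = 4
step 2: dur = max(L[2]=5, C[1]=4) = 5
step 3: dur = max(L[3]=6, C[2]=9) = 9
step 4: dur = max(L[4]=3, C[3]=9) = 9
step 5: dur = max(L[5]=?, C[4]=3) = L[5]  (unknown; binding)
step 6: dur = max(L[6]=3, C[5]=2) = 3
step 7: dur = max(L[7]=7, C[6]=7) = 7
step 8: dur = C[7]=9 = 9
sum of known step durations = 54
dur[5] = total - known = 58 - 54 = 4
L[5] is the binding max in step 5, so L[5] = dur[5] = 4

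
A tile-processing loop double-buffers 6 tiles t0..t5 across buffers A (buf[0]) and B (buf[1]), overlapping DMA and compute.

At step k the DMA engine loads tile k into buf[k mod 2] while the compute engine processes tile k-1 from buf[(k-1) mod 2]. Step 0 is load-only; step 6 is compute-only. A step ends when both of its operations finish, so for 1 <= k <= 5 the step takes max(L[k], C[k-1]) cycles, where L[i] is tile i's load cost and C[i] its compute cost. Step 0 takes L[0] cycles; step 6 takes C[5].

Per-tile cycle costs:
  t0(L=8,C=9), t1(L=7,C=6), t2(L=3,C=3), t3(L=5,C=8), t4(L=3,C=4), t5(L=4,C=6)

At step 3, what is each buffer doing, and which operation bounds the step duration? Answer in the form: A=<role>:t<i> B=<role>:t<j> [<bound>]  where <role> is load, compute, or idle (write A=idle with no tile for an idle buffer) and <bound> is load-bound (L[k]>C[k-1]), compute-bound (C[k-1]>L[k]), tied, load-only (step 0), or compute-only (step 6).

step 0: L[0]=8 → dur=8, Σ=8 | A=load:t0 B=idle [load-only]
step 1: L[1]=7 C[0]=9 → dur=9, Σ=17 | A=compute:t0 B=load:t1 [compute-bound]
step 2: L[2]=3 C[1]=6 → dur=6, Σ=23 | A=load:t2 B=compute:t1 [compute-bound]
step 3: L[3]=5 C[2]=3 → dur=5, Σ=28 | A=compute:t2 B=load:t3 [load-bound]
step 4: L[4]=3 C[3]=8 → dur=8, Σ=36 | A=load:t4 B=compute:t3 [compute-bound]
step 5: L[5]=4 C[4]=4 → dur=4, Σ=40 | A=compute:t4 B=load:t5 [tied]
step 6: C[5]=6 → dur=6, Σ=46 | A=idle B=compute:t5 [compute-only]

step 3: A=compute:t2 B=load:t3 [load-bound]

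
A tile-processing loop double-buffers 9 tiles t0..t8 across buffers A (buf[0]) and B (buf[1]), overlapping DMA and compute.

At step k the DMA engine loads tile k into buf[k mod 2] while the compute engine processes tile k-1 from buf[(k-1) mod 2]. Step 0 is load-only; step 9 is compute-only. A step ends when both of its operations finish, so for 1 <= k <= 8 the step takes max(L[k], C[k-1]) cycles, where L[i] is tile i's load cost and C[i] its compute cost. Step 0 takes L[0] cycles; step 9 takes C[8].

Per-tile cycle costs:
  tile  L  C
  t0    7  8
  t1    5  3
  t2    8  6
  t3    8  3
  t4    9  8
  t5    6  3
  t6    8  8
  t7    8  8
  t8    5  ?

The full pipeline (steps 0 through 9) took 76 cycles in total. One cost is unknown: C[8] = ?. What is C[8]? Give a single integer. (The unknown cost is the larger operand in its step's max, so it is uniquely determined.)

C[8] = 4

step 0 → dur = L[0]=7 = 7
step 1 → dur = max(L[1]=5, C[0]=8) = 8
step 2 → dur = max(L[2]=8, C[1]=3) = 8
step 3 → dur = max(L[3]=8, C[2]=6) = 8
step 4 → dur = max(L[4]=9, C[3]=3) = 9
step 5 → dur = max(L[5]=6, C[4]=8) = 8
step 6 → dur = max(L[6]=8, C[5]=3) = 8
step 7 → dur = max(L[7]=8, C[6]=8) = 8
step 8 → dur = max(L[8]=5, C[7]=8) = 8
step 9 → dur = C[8]=? = C[8]  (unknown; binding)
sum of known step durations = 72
dur[9] = total - known = 76 - 72 = 4
C[8] is the binding max in step 9, so C[8] = dur[9] = 4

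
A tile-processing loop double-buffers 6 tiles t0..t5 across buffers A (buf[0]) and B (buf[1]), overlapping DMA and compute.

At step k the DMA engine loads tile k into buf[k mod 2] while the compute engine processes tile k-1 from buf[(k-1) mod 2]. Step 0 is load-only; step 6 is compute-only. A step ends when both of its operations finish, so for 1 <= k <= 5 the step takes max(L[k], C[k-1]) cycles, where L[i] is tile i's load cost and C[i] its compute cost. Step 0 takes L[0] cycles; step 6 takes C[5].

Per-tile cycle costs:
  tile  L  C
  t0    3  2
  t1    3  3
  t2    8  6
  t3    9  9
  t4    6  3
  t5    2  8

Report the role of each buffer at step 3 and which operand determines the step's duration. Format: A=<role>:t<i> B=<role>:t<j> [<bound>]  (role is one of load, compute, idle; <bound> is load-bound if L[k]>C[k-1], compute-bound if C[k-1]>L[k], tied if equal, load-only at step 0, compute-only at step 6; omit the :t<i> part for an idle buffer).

[0] DMA t0→A (3c) ∥ CU idle ⇒ 3c, clock 3
[1] DMA t1→B (3c) ∥ CU A:t0 (2c) ⇒ 3c, clock 6
[2] DMA t2→A (8c) ∥ CU B:t1 (3c) ⇒ 8c, clock 14
[3] DMA t3→B (9c) ∥ CU A:t2 (6c) ⇒ 9c, clock 23
[4] DMA t4→A (6c) ∥ CU B:t3 (9c) ⇒ 9c, clock 32
[5] DMA t5→B (2c) ∥ CU A:t4 (3c) ⇒ 3c, clock 35
[6] DMA idle ∥ CU B:t5 (8c) ⇒ 8c, clock 43

step 3: A=compute:t2 B=load:t3 [load-bound]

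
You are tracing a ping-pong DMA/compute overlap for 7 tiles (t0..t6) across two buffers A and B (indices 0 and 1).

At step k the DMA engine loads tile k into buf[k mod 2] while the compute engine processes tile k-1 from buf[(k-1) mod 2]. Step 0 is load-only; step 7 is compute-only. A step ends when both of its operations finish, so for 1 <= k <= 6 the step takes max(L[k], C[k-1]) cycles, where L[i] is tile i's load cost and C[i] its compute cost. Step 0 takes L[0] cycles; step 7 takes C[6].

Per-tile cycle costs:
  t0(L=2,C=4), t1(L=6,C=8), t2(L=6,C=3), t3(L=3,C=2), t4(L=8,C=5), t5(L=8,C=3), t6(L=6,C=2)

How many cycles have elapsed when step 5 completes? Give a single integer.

step 0: L[0]=2 → dur=2, Σ=2 | A=load:t0 B=idle [load-only]
step 1: L[1]=6 C[0]=4 → dur=6, Σ=8 | A=compute:t0 B=load:t1 [load-bound]
step 2: L[2]=6 C[1]=8 → dur=8, Σ=16 | A=load:t2 B=compute:t1 [compute-bound]
step 3: L[3]=3 C[2]=3 → dur=3, Σ=19 | A=compute:t2 B=load:t3 [tied]
step 4: L[4]=8 C[3]=2 → dur=8, Σ=27 | A=load:t4 B=compute:t3 [load-bound]
step 5: L[5]=8 C[4]=5 → dur=8, Σ=35 | A=compute:t4 B=load:t5 [load-bound]
step 6: L[6]=6 C[5]=3 → dur=6, Σ=41 | A=load:t6 B=compute:t5 [load-bound]
step 7: C[6]=2 → dur=2, Σ=43 | A=compute:t6 B=idle [compute-only]

end_cycle[5] = 35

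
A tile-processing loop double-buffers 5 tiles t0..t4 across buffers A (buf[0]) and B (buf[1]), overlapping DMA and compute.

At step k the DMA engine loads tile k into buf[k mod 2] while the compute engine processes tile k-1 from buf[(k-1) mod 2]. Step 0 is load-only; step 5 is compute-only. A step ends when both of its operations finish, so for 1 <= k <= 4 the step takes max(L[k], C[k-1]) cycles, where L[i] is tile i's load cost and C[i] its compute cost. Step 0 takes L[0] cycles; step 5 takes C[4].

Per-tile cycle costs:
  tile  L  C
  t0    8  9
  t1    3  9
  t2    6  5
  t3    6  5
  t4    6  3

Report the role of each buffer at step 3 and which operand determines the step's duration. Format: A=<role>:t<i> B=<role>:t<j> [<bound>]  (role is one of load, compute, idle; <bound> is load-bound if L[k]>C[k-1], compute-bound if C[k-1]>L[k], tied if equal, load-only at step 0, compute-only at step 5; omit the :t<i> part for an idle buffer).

step 3: A=compute:t2 B=load:t3 [load-bound]

step 0: L[0]=8 → dur=8, Σ=8 | A=load:t0 B=idle [load-only]
step 1: L[1]=3 C[0]=9 → dur=9, Σ=17 | A=compute:t0 B=load:t1 [compute-bound]
step 2: L[2]=6 C[1]=9 → dur=9, Σ=26 | A=load:t2 B=compute:t1 [compute-bound]
step 3: L[3]=6 C[2]=5 → dur=6, Σ=32 | A=compute:t2 B=load:t3 [load-bound]
step 4: L[4]=6 C[3]=5 → dur=6, Σ=38 | A=load:t4 B=compute:t3 [load-bound]
step 5: C[4]=3 → dur=3, Σ=41 | A=compute:t4 B=idle [compute-only]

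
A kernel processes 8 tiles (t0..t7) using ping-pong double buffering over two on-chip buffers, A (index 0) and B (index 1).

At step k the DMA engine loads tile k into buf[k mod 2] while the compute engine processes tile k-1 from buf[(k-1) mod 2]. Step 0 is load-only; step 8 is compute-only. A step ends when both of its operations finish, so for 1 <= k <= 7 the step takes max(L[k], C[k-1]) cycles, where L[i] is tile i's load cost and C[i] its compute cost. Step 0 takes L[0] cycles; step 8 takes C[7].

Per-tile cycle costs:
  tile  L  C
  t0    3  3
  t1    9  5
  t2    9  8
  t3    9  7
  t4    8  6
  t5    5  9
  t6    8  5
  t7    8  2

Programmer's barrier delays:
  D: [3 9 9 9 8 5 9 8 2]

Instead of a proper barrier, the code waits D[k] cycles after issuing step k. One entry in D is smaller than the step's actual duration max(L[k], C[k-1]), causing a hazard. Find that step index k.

step 0: need L[0]=3 = 3; D[0]=3 ok
step 1: need max(L[1]=9,C[0]=3) = 9; D[1]=9 ok
step 2: need max(L[2]=9,C[1]=5) = 9; D[2]=9 ok
step 3: need max(L[3]=9,C[2]=8) = 9; D[3]=9 ok
step 4: need max(L[4]=8,C[3]=7) = 8; D[4]=8 ok
step 5: need max(L[5]=5,C[4]=6) = 6; D[5]=5 SHORT
step 6: need max(L[6]=8,C[5]=9) = 9; D[6]=9 ok
step 7: need max(L[7]=8,C[6]=5) = 8; D[7]=8 ok
step 8: need C[7]=2 = 2; D[8]=2 ok

hazard at step 5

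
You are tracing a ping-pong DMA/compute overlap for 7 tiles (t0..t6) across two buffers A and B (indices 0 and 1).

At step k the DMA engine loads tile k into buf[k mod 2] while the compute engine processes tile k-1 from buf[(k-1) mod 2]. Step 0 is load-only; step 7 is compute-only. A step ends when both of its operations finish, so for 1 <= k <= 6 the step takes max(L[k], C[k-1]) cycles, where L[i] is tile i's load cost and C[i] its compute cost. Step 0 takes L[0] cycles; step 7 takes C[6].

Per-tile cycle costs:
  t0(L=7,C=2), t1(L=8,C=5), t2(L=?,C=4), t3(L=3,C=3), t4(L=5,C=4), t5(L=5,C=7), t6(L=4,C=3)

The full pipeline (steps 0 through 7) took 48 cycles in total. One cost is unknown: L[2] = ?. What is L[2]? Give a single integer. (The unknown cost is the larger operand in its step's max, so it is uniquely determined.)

step 0 = dur = L[0]=7 = 7
step 1 = dur = max(L[1]=8, C[0]=2) = 8
step 2 = dur = max(L[2]=?, C[1]=5) = L[2]  (unknown; binding)
step 3 = dur = max(L[3]=3, C[2]=4) = 4
step 4 = dur = max(L[4]=5, C[3]=3) = 5
step 5 = dur = max(L[5]=5, C[4]=4) = 5
step 6 = dur = max(L[6]=4, C[5]=7) = 7
step 7 = dur = C[6]=3 = 3
sum of known step durations = 39
dur[2] = total - known = 48 - 39 = 9
L[2] is the binding max in step 2, so L[2] = dur[2] = 9

L[2] = 9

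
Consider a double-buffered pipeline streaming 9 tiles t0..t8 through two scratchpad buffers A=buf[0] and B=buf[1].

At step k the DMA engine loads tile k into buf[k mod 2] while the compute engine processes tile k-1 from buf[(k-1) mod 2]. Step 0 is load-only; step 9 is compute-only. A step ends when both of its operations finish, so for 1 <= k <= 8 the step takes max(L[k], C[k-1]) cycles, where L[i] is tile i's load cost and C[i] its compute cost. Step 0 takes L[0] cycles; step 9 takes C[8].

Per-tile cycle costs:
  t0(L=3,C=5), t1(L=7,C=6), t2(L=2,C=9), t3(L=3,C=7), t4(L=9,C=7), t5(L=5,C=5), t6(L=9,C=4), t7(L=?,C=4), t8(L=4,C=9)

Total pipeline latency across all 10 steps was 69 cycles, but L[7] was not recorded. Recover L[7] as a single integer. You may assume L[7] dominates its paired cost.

L[7] = 6

step 0 = dur = L[0]=3 = 3
step 1 = dur = max(L[1]=7, C[0]=5) = 7
step 2 = dur = max(L[2]=2, C[1]=6) = 6
step 3 = dur = max(L[3]=3, C[2]=9) = 9
step 4 = dur = max(L[4]=9, C[3]=7) = 9
step 5 = dur = max(L[5]=5, C[4]=7) = 7
step 6 = dur = max(L[6]=9, C[5]=5) = 9
step 7 = dur = max(L[7]=?, C[6]=4) = L[7]  (unknown; binding)
step 8 = dur = max(L[8]=4, C[7]=4) = 4
step 9 = dur = C[8]=9 = 9
sum of known step durations = 63
dur[7] = total - known = 69 - 63 = 6
L[7] is the binding max in step 7, so L[7] = dur[7] = 6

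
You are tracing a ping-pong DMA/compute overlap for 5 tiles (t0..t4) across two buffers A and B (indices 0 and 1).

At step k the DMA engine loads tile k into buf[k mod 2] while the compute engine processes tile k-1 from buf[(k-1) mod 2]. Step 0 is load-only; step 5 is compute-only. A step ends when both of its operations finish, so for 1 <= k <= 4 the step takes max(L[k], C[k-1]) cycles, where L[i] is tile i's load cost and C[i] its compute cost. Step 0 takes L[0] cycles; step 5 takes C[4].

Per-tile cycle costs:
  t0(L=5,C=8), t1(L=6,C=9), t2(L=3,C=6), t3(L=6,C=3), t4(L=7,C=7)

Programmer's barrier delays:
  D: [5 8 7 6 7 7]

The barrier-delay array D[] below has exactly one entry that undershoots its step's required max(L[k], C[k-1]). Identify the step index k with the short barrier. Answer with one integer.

step 0: need L[0]=5 = 5; D[0]=5 ok
step 1: need max(L[1]=6,C[0]=8) = 8; D[1]=8 ok
step 2: need max(L[2]=3,C[1]=9) = 9; D[2]=7 SHORT
step 3: need max(L[3]=6,C[2]=6) = 6; D[3]=6 ok
step 4: need max(L[4]=7,C[3]=3) = 7; D[4]=7 ok
step 5: need C[4]=7 = 7; D[5]=7 ok

hazard at step 2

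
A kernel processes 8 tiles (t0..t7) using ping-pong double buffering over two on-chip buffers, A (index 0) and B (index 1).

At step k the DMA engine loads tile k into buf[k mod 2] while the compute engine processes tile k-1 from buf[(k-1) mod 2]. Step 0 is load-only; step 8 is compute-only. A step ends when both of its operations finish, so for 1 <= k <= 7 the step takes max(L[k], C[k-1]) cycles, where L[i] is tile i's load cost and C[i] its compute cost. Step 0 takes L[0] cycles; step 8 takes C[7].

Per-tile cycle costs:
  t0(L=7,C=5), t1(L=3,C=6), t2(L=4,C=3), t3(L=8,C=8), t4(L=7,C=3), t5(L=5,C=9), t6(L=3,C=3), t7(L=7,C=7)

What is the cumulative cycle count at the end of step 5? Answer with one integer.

end_cycle[5] = 39

k=0 load=t0/7c comp=- wait=7 total=7
k=1 load=t1/3c comp=t0/5c wait=5 total=12
k=2 load=t2/4c comp=t1/6c wait=6 total=18
k=3 load=t3/8c comp=t2/3c wait=8 total=26
k=4 load=t4/7c comp=t3/8c wait=8 total=34
k=5 load=t5/5c comp=t4/3c wait=5 total=39
k=6 load=t6/3c comp=t5/9c wait=9 total=48
k=7 load=t7/7c comp=t6/3c wait=7 total=55
k=8 load=- comp=t7/7c wait=7 total=62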